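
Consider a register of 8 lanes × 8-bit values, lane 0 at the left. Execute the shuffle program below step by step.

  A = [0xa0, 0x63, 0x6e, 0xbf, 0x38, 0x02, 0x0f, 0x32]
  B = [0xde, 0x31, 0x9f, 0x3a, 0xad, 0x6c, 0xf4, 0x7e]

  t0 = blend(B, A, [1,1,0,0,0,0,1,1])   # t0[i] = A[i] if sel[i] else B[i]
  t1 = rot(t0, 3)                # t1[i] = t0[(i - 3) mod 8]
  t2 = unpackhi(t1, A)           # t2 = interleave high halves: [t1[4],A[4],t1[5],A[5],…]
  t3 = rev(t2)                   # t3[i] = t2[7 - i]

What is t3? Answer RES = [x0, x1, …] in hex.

→ t0 |a0|63|9f|3a|ad|6c|0f|32|
→ t1 |6c|0f|32|a0|63|9f|3a|ad|
→ t2 |63|38|9f|02|3a|0f|ad|32|
→ t3 |32|ad|0f|3a|02|9f|38|63|

RES = [0x32, 0xad, 0x0f, 0x3a, 0x02, 0x9f, 0x38, 0x63]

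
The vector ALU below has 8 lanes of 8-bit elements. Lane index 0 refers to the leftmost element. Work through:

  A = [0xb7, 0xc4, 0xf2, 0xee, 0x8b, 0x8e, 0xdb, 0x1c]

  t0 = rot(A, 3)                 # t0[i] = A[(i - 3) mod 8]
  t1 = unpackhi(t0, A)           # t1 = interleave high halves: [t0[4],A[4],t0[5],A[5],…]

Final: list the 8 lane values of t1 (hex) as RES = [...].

t0 = [0x8e, 0xdb, 0x1c, 0xb7, 0xc4, 0xf2, 0xee, 0x8b]
t1 = [0xc4, 0x8b, 0xf2, 0x8e, 0xee, 0xdb, 0x8b, 0x1c]

RES = [0xc4, 0x8b, 0xf2, 0x8e, 0xee, 0xdb, 0x8b, 0x1c]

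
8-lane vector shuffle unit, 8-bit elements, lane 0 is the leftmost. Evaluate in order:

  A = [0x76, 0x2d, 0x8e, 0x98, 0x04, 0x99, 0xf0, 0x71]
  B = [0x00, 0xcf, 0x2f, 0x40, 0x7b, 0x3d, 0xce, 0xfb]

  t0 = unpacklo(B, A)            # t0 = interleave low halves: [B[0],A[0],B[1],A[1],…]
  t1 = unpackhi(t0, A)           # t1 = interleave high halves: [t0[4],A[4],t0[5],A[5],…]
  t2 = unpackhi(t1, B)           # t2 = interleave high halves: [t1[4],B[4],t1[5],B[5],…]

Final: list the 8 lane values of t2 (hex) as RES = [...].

t0 = [0x00, 0x76, 0xcf, 0x2d, 0x2f, 0x8e, 0x40, 0x98]
t1 = [0x2f, 0x04, 0x8e, 0x99, 0x40, 0xf0, 0x98, 0x71]
t2 = [0x40, 0x7b, 0xf0, 0x3d, 0x98, 0xce, 0x71, 0xfb]

RES = [0x40, 0x7b, 0xf0, 0x3d, 0x98, 0xce, 0x71, 0xfb]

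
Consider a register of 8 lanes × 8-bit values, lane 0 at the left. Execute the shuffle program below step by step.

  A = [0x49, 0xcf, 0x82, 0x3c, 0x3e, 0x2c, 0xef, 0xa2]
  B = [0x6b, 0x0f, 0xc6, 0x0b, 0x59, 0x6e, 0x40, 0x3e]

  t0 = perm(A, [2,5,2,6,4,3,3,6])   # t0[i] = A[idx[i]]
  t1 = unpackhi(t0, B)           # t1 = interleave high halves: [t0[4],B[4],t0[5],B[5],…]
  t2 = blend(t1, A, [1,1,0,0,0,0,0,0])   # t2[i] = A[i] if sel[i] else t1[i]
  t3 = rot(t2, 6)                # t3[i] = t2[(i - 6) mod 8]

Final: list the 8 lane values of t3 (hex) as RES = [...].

→ t0 |82|2c|82|ef|3e|3c|3c|ef|
→ t1 |3e|59|3c|6e|3c|40|ef|3e|
→ t2 |49|cf|3c|6e|3c|40|ef|3e|
→ t3 |3c|6e|3c|40|ef|3e|49|cf|

RES = [ 0x3c  0x6e  0x3c  0x40  0xef  0x3e  0x49  0xcf ]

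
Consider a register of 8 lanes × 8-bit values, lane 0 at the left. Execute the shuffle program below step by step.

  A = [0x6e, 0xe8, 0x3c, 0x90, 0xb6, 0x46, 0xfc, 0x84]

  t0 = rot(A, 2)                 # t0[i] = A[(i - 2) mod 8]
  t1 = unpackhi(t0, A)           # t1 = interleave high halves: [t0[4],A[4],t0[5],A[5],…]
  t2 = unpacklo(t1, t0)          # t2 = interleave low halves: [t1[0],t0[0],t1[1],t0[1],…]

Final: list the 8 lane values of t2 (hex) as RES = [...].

  t0: fc 84 6e e8 3c 90 b6 46
  t1: 3c b6 90 46 b6 fc 46 84
  t2: 3c fc b6 84 90 6e 46 e8

RES = [0x3c, 0xfc, 0xb6, 0x84, 0x90, 0x6e, 0x46, 0xe8]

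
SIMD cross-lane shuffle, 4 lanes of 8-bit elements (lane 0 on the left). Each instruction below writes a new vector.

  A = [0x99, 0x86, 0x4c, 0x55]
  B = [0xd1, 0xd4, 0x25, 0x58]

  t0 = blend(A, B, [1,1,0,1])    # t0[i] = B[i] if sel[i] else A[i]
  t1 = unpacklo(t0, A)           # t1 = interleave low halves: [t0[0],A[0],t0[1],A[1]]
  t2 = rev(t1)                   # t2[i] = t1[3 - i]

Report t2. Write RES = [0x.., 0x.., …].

RES = [0x86, 0xd4, 0x99, 0xd1]

→ t0 |d1|d4|4c|58|
→ t1 |d1|99|d4|86|
→ t2 |86|d4|99|d1|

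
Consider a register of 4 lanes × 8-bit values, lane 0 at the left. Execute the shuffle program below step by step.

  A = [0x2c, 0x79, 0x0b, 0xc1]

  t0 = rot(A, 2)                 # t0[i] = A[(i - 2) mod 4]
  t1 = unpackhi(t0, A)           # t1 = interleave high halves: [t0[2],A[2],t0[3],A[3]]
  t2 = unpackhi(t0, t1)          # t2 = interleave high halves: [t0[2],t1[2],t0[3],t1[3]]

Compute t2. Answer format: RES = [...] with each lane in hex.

RES = [0x2c, 0x79, 0x79, 0xc1]

→ t0 |0b|c1|2c|79|
→ t1 |2c|0b|79|c1|
→ t2 |2c|79|79|c1|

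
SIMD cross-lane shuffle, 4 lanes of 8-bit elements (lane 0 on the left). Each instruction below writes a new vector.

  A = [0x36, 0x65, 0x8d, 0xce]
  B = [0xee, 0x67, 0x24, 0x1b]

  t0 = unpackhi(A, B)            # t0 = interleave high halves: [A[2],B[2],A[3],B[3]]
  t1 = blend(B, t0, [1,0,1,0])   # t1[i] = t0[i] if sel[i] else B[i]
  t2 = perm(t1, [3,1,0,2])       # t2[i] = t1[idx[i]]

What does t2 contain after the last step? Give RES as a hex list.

RES = [ 0x1b  0x67  0x8d  0xce ]

t0 = [0x8d, 0x24, 0xce, 0x1b]
t1 = [0x8d, 0x67, 0xce, 0x1b]
t2 = [0x1b, 0x67, 0x8d, 0xce]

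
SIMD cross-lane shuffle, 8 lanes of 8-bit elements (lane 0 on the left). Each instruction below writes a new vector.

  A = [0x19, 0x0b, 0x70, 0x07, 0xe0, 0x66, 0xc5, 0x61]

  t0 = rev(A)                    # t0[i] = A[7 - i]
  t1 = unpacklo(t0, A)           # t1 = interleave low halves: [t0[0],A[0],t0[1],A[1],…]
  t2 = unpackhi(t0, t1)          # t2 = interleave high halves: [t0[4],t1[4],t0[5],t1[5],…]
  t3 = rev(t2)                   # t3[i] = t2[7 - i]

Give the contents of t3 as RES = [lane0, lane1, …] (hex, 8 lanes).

→ t0 |61|c5|66|e0|07|70|0b|19|
→ t1 |61|19|c5|0b|66|70|e0|07|
→ t2 |07|66|70|70|0b|e0|19|07|
→ t3 |07|19|e0|0b|70|70|66|07|

RES = [0x07, 0x19, 0xe0, 0x0b, 0x70, 0x70, 0x66, 0x07]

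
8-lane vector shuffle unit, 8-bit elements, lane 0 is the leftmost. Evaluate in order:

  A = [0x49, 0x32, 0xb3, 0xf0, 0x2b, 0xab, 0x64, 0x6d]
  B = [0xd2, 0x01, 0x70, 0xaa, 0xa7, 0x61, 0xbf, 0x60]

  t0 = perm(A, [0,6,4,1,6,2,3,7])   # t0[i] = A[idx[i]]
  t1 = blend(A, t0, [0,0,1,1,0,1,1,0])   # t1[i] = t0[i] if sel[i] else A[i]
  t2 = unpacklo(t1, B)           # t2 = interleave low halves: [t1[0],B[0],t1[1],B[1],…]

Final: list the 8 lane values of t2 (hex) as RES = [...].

→ t0 |49|64|2b|32|64|b3|f0|6d|
→ t1 |49|32|2b|32|2b|b3|f0|6d|
→ t2 |49|d2|32|01|2b|70|32|aa|

RES = [0x49, 0xd2, 0x32, 0x01, 0x2b, 0x70, 0x32, 0xaa]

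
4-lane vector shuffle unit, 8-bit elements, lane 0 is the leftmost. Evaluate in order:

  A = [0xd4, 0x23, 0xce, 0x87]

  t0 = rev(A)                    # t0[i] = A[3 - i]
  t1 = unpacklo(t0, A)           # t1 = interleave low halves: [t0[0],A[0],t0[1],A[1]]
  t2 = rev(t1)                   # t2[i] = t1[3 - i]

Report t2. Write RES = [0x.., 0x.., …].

RES = [ 0x23  0xce  0xd4  0x87 ]

  t0: 87 ce 23 d4
  t1: 87 d4 ce 23
  t2: 23 ce d4 87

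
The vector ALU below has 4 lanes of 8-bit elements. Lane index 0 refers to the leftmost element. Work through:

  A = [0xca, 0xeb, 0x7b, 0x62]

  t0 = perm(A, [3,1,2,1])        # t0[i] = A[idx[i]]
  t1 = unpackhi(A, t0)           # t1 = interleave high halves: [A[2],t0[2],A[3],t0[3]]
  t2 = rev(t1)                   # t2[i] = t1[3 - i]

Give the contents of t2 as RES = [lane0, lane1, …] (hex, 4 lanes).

RES = [0xeb, 0x62, 0x7b, 0x7b]

  t0: 62 eb 7b eb
  t1: 7b 7b 62 eb
  t2: eb 62 7b 7b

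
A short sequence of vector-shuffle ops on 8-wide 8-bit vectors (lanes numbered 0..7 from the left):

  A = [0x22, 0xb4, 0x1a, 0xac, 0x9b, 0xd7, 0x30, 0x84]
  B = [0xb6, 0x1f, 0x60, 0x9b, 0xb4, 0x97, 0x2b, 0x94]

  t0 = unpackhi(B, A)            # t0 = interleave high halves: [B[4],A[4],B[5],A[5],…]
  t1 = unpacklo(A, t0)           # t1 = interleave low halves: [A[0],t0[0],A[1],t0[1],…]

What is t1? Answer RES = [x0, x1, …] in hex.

RES = [0x22, 0xb4, 0xb4, 0x9b, 0x1a, 0x97, 0xac, 0xd7]

  t0: b4 9b 97 d7 2b 30 94 84
  t1: 22 b4 b4 9b 1a 97 ac d7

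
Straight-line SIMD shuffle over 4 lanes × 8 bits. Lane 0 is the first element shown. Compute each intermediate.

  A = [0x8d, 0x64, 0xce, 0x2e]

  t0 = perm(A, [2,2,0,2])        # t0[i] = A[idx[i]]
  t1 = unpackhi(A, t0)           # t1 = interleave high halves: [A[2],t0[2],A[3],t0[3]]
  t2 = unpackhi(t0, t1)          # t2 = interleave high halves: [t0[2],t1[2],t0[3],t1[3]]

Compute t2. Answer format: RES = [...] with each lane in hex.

RES = [ 0x8d  0x2e  0xce  0xce ]

  t0: ce ce 8d ce
  t1: ce 8d 2e ce
  t2: 8d 2e ce ce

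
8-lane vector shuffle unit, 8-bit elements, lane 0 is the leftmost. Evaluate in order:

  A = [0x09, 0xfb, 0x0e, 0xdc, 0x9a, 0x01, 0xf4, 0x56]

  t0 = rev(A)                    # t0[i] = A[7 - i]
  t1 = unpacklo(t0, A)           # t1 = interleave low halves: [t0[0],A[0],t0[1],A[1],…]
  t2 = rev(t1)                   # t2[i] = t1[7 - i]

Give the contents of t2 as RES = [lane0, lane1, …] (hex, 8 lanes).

t0 = [0x56, 0xf4, 0x01, 0x9a, 0xdc, 0x0e, 0xfb, 0x09]
t1 = [0x56, 0x09, 0xf4, 0xfb, 0x01, 0x0e, 0x9a, 0xdc]
t2 = [0xdc, 0x9a, 0x0e, 0x01, 0xfb, 0xf4, 0x09, 0x56]

RES = [ 0xdc  0x9a  0x0e  0x01  0xfb  0xf4  0x09  0x56 ]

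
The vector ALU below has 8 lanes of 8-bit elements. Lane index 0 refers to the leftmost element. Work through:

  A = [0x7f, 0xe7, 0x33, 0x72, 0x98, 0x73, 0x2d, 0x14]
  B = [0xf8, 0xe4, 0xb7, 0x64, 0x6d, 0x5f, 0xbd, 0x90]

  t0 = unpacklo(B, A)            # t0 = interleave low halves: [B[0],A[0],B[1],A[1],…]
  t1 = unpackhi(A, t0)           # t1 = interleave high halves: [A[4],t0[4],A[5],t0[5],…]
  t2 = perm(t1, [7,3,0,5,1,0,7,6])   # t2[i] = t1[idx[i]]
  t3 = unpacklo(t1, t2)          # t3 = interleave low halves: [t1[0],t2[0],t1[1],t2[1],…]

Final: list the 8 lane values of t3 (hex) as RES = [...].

  t0: f8 7f e4 e7 b7 33 64 72
  t1: 98 b7 73 33 2d 64 14 72
  t2: 72 33 98 64 b7 98 72 14
  t3: 98 72 b7 33 73 98 33 64

RES = [ 0x98  0x72  0xb7  0x33  0x73  0x98  0x33  0x64 ]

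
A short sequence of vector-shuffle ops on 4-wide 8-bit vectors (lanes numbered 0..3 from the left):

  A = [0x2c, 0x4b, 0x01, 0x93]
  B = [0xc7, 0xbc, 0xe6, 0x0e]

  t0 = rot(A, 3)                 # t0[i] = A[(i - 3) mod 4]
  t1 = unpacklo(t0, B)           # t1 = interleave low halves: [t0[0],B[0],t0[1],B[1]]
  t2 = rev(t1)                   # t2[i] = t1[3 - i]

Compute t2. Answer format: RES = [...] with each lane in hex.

RES = [ 0xbc  0x01  0xc7  0x4b ]

t0 = [0x4b, 0x01, 0x93, 0x2c]
t1 = [0x4b, 0xc7, 0x01, 0xbc]
t2 = [0xbc, 0x01, 0xc7, 0x4b]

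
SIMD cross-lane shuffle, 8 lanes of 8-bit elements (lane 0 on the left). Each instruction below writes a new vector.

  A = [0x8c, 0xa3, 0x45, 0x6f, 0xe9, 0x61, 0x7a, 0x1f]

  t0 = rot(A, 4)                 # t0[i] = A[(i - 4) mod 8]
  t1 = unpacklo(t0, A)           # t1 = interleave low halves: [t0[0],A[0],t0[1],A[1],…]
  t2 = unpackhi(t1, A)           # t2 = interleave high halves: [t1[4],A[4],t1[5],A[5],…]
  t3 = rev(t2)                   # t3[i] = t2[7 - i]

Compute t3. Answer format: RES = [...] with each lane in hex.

RES = [ 0x1f  0x6f  0x7a  0x1f  0x61  0x45  0xe9  0x7a ]

→ t0 |e9|61|7a|1f|8c|a3|45|6f|
→ t1 |e9|8c|61|a3|7a|45|1f|6f|
→ t2 |7a|e9|45|61|1f|7a|6f|1f|
→ t3 |1f|6f|7a|1f|61|45|e9|7a|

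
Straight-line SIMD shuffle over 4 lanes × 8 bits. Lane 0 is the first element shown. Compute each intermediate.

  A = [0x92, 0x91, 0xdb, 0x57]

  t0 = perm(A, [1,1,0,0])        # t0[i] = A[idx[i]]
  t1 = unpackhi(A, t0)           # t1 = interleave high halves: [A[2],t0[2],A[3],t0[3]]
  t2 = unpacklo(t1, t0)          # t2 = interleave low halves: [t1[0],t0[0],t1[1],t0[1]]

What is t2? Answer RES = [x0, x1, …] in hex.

RES = [ 0xdb  0x91  0x92  0x91 ]

t0 = [0x91, 0x91, 0x92, 0x92]
t1 = [0xdb, 0x92, 0x57, 0x92]
t2 = [0xdb, 0x91, 0x92, 0x91]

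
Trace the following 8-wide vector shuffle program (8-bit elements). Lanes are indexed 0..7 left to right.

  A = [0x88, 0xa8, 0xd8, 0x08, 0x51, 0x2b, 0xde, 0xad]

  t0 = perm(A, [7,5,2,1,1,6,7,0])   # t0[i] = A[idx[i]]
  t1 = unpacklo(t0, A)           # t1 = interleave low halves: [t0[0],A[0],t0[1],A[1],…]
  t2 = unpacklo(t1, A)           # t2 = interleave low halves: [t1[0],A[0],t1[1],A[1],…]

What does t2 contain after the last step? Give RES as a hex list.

t0 = [0xad, 0x2b, 0xd8, 0xa8, 0xa8, 0xde, 0xad, 0x88]
t1 = [0xad, 0x88, 0x2b, 0xa8, 0xd8, 0xd8, 0xa8, 0x08]
t2 = [0xad, 0x88, 0x88, 0xa8, 0x2b, 0xd8, 0xa8, 0x08]

RES = [ 0xad  0x88  0x88  0xa8  0x2b  0xd8  0xa8  0x08 ]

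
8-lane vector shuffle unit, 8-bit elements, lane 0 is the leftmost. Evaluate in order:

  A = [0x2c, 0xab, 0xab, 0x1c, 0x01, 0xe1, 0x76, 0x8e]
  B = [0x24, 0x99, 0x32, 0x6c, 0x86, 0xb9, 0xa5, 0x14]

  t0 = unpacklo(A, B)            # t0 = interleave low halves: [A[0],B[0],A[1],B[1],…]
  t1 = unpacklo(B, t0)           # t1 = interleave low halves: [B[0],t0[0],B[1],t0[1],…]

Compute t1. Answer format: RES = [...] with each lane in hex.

RES = [0x24, 0x2c, 0x99, 0x24, 0x32, 0xab, 0x6c, 0x99]

→ t0 |2c|24|ab|99|ab|32|1c|6c|
→ t1 |24|2c|99|24|32|ab|6c|99|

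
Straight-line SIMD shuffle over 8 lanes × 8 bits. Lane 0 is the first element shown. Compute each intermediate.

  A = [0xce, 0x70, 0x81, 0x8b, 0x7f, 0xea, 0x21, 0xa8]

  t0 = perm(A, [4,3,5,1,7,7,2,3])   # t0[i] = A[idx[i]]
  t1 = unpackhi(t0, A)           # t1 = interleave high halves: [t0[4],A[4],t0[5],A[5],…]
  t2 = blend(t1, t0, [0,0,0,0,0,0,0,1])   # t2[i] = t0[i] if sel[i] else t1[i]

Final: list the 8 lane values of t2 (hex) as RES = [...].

t0 = [0x7f, 0x8b, 0xea, 0x70, 0xa8, 0xa8, 0x81, 0x8b]
t1 = [0xa8, 0x7f, 0xa8, 0xea, 0x81, 0x21, 0x8b, 0xa8]
t2 = [0xa8, 0x7f, 0xa8, 0xea, 0x81, 0x21, 0x8b, 0x8b]

RES = [0xa8, 0x7f, 0xa8, 0xea, 0x81, 0x21, 0x8b, 0x8b]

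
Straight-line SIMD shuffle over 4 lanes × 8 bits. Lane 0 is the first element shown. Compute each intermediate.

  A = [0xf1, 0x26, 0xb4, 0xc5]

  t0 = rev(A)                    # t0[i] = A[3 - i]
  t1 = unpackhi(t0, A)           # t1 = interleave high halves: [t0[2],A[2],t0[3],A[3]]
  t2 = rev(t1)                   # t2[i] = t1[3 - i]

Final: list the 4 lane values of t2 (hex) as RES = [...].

  t0: c5 b4 26 f1
  t1: 26 b4 f1 c5
  t2: c5 f1 b4 26

RES = [0xc5, 0xf1, 0xb4, 0x26]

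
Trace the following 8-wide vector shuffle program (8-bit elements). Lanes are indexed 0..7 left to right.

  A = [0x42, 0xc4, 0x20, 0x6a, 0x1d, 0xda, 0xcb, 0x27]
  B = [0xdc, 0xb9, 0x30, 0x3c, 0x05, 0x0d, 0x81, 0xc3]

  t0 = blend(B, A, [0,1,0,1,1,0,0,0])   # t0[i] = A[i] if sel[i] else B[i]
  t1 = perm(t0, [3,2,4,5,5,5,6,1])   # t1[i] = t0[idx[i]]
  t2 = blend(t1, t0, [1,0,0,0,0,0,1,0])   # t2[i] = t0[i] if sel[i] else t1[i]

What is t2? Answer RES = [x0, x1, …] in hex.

RES = [ 0xdc  0x30  0x1d  0x0d  0x0d  0x0d  0x81  0xc4 ]

→ t0 |dc|c4|30|6a|1d|0d|81|c3|
→ t1 |6a|30|1d|0d|0d|0d|81|c4|
→ t2 |dc|30|1d|0d|0d|0d|81|c4|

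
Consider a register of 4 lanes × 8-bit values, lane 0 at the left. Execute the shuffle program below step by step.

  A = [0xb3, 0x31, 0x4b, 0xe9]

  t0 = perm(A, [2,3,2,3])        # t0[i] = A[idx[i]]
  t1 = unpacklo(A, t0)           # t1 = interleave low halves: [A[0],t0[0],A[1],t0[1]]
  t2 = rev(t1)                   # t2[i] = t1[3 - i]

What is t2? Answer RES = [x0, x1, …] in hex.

  t0: 4b e9 4b e9
  t1: b3 4b 31 e9
  t2: e9 31 4b b3

RES = [0xe9, 0x31, 0x4b, 0xb3]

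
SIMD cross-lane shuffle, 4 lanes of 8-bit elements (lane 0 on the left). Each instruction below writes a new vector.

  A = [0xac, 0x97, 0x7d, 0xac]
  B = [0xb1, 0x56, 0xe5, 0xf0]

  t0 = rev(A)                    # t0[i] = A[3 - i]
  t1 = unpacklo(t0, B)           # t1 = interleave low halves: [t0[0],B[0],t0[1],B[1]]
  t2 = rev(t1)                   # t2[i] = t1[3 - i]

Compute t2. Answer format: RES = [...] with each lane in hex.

RES = [0x56, 0x7d, 0xb1, 0xac]

→ t0 |ac|7d|97|ac|
→ t1 |ac|b1|7d|56|
→ t2 |56|7d|b1|ac|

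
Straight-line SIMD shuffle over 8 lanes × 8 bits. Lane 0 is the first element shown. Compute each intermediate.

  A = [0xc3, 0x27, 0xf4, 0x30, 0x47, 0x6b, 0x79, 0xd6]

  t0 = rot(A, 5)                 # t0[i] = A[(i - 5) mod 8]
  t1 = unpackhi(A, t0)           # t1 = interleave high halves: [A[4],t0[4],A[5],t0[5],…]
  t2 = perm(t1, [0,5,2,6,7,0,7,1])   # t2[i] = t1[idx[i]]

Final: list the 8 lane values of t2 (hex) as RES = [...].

RES = [ 0x47  0x27  0x6b  0xd6  0xf4  0x47  0xf4  0xd6 ]

  t0: 30 47 6b 79 d6 c3 27 f4
  t1: 47 d6 6b c3 79 27 d6 f4
  t2: 47 27 6b d6 f4 47 f4 d6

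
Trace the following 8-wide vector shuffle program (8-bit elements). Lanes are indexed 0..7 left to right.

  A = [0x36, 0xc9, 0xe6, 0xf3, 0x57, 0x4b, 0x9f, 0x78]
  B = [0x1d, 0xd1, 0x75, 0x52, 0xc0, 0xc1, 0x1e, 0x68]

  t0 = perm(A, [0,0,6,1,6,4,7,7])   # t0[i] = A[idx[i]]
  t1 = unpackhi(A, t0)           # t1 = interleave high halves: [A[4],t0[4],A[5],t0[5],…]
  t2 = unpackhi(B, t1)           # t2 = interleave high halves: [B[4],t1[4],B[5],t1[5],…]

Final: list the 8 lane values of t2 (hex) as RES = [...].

RES = [0xc0, 0x9f, 0xc1, 0x78, 0x1e, 0x78, 0x68, 0x78]

→ t0 |36|36|9f|c9|9f|57|78|78|
→ t1 |57|9f|4b|57|9f|78|78|78|
→ t2 |c0|9f|c1|78|1e|78|68|78|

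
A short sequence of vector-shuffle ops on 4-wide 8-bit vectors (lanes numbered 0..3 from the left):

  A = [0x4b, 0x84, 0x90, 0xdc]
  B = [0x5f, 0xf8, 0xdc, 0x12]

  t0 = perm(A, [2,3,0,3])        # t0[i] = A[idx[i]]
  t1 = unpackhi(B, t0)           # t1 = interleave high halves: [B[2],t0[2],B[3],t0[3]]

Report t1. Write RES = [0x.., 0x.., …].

RES = [0xdc, 0x4b, 0x12, 0xdc]

→ t0 |90|dc|4b|dc|
→ t1 |dc|4b|12|dc|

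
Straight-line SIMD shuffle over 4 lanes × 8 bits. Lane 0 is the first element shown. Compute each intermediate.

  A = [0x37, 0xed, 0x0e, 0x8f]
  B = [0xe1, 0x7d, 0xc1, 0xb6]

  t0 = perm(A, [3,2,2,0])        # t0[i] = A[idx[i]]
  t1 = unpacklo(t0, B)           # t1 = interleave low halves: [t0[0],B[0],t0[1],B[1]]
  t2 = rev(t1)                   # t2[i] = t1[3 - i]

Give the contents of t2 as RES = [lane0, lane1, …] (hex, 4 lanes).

RES = [0x7d, 0x0e, 0xe1, 0x8f]

→ t0 |8f|0e|0e|37|
→ t1 |8f|e1|0e|7d|
→ t2 |7d|0e|e1|8f|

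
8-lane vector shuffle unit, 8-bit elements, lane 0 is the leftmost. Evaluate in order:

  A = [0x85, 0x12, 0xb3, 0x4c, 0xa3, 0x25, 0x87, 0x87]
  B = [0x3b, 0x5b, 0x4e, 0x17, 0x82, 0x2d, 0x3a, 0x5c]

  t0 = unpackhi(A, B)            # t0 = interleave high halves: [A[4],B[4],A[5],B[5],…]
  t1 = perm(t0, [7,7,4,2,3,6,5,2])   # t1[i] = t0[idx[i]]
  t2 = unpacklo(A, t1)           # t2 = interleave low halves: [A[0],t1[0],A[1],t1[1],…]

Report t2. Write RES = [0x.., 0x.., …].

  t0: a3 82 25 2d 87 3a 87 5c
  t1: 5c 5c 87 25 2d 87 3a 25
  t2: 85 5c 12 5c b3 87 4c 25

RES = [ 0x85  0x5c  0x12  0x5c  0xb3  0x87  0x4c  0x25 ]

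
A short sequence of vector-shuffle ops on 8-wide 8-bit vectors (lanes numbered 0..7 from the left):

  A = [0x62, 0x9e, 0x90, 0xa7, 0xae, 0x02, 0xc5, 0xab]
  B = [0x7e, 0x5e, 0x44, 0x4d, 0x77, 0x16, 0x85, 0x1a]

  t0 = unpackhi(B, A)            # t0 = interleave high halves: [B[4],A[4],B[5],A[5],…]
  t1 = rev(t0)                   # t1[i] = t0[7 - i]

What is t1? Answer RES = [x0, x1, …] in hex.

RES = [ 0xab  0x1a  0xc5  0x85  0x02  0x16  0xae  0x77 ]

t0 = [0x77, 0xae, 0x16, 0x02, 0x85, 0xc5, 0x1a, 0xab]
t1 = [0xab, 0x1a, 0xc5, 0x85, 0x02, 0x16, 0xae, 0x77]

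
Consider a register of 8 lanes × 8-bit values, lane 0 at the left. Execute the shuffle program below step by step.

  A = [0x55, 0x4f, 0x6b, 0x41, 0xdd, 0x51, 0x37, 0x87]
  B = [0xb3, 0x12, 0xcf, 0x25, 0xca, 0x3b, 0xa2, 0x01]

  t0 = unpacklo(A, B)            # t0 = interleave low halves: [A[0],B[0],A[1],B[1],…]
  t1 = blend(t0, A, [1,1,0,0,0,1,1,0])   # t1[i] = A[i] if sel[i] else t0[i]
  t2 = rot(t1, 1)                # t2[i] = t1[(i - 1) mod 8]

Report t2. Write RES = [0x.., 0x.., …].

RES = [0x25, 0x55, 0x4f, 0x4f, 0x12, 0x6b, 0x51, 0x37]

  t0: 55 b3 4f 12 6b cf 41 25
  t1: 55 4f 4f 12 6b 51 37 25
  t2: 25 55 4f 4f 12 6b 51 37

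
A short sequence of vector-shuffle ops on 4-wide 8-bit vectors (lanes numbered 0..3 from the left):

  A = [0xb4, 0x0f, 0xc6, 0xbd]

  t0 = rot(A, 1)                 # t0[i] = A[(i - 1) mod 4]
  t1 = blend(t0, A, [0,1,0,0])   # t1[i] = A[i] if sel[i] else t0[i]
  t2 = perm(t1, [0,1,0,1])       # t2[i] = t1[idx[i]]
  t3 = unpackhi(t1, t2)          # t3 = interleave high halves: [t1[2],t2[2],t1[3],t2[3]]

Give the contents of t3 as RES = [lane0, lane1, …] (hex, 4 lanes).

RES = [ 0x0f  0xbd  0xc6  0x0f ]

→ t0 |bd|b4|0f|c6|
→ t1 |bd|0f|0f|c6|
→ t2 |bd|0f|bd|0f|
→ t3 |0f|bd|c6|0f|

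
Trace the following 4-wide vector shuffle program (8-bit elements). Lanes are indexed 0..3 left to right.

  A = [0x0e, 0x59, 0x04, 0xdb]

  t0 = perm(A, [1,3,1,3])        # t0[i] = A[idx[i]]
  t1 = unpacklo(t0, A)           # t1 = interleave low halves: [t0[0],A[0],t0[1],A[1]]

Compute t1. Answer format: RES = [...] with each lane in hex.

→ t0 |59|db|59|db|
→ t1 |59|0e|db|59|

RES = [ 0x59  0x0e  0xdb  0x59 ]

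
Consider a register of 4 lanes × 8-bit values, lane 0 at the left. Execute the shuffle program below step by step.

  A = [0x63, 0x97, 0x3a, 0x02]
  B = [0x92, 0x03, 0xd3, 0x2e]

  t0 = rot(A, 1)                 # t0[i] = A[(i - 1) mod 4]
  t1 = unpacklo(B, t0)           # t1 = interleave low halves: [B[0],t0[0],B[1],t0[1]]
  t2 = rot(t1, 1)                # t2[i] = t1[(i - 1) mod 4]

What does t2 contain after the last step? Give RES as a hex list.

t0 = [0x02, 0x63, 0x97, 0x3a]
t1 = [0x92, 0x02, 0x03, 0x63]
t2 = [0x63, 0x92, 0x02, 0x03]

RES = [0x63, 0x92, 0x02, 0x03]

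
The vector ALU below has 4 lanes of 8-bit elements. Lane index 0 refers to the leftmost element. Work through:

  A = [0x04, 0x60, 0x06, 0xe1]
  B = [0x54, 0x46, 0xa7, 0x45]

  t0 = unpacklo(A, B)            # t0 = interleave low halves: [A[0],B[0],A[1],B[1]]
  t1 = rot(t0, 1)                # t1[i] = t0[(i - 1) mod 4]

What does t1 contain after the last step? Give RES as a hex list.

RES = [0x46, 0x04, 0x54, 0x60]

→ t0 |04|54|60|46|
→ t1 |46|04|54|60|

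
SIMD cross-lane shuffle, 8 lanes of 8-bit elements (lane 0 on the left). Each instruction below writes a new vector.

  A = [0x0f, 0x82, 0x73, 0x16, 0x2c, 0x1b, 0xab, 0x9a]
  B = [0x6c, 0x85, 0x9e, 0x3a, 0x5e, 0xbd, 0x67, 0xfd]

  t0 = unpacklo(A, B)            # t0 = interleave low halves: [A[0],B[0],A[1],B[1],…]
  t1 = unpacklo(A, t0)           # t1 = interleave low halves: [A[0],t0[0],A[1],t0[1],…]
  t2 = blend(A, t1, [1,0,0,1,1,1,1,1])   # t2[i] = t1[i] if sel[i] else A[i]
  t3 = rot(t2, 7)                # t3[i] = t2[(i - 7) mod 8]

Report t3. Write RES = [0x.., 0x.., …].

RES = [ 0x82  0x73  0x6c  0x73  0x82  0x16  0x85  0x0f ]

→ t0 |0f|6c|82|85|73|9e|16|3a|
→ t1 |0f|0f|82|6c|73|82|16|85|
→ t2 |0f|82|73|6c|73|82|16|85|
→ t3 |82|73|6c|73|82|16|85|0f|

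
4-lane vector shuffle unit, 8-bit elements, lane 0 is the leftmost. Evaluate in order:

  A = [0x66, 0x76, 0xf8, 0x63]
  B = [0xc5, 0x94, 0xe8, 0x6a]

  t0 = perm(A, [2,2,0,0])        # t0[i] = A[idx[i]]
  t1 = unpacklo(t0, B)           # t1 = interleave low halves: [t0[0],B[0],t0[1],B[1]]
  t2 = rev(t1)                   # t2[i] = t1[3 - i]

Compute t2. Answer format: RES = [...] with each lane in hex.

→ t0 |f8|f8|66|66|
→ t1 |f8|c5|f8|94|
→ t2 |94|f8|c5|f8|

RES = [ 0x94  0xf8  0xc5  0xf8 ]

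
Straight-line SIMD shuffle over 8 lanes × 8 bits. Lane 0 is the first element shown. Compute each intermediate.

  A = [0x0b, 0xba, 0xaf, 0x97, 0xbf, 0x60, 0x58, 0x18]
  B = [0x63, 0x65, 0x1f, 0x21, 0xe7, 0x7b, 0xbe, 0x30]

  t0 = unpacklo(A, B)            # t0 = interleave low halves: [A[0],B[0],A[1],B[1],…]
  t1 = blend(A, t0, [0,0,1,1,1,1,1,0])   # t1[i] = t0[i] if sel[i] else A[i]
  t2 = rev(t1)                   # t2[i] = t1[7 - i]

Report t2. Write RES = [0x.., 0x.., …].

t0 = [0x0b, 0x63, 0xba, 0x65, 0xaf, 0x1f, 0x97, 0x21]
t1 = [0x0b, 0xba, 0xba, 0x65, 0xaf, 0x1f, 0x97, 0x18]
t2 = [0x18, 0x97, 0x1f, 0xaf, 0x65, 0xba, 0xba, 0x0b]

RES = [0x18, 0x97, 0x1f, 0xaf, 0x65, 0xba, 0xba, 0x0b]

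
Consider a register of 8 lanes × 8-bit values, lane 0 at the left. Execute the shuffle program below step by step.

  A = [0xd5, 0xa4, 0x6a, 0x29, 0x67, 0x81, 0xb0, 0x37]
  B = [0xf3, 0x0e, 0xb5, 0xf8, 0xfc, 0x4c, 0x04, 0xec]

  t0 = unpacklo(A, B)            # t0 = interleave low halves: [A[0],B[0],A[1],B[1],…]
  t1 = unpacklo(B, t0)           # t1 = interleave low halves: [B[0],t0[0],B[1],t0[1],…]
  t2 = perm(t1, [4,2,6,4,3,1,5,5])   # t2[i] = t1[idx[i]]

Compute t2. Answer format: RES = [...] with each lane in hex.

RES = [0xb5, 0x0e, 0xf8, 0xb5, 0xf3, 0xd5, 0xa4, 0xa4]

t0 = [0xd5, 0xf3, 0xa4, 0x0e, 0x6a, 0xb5, 0x29, 0xf8]
t1 = [0xf3, 0xd5, 0x0e, 0xf3, 0xb5, 0xa4, 0xf8, 0x0e]
t2 = [0xb5, 0x0e, 0xf8, 0xb5, 0xf3, 0xd5, 0xa4, 0xa4]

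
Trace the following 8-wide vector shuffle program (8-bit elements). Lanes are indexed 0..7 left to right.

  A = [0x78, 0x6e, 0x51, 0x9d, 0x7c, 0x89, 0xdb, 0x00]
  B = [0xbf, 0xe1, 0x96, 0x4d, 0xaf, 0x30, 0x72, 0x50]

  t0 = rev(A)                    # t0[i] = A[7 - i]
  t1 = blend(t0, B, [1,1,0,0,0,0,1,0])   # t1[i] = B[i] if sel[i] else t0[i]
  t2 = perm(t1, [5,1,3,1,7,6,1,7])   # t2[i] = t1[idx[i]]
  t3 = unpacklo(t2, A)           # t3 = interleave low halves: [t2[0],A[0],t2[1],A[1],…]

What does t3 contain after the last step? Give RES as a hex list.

RES = [ 0x51  0x78  0xe1  0x6e  0x7c  0x51  0xe1  0x9d ]

→ t0 |00|db|89|7c|9d|51|6e|78|
→ t1 |bf|e1|89|7c|9d|51|72|78|
→ t2 |51|e1|7c|e1|78|72|e1|78|
→ t3 |51|78|e1|6e|7c|51|e1|9d|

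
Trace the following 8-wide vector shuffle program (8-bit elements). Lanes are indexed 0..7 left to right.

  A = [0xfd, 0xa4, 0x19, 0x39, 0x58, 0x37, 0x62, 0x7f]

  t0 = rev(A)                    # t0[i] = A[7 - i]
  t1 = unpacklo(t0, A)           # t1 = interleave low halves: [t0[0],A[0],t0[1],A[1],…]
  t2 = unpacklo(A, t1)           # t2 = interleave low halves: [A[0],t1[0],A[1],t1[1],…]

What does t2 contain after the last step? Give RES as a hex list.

RES = [0xfd, 0x7f, 0xa4, 0xfd, 0x19, 0x62, 0x39, 0xa4]

  t0: 7f 62 37 58 39 19 a4 fd
  t1: 7f fd 62 a4 37 19 58 39
  t2: fd 7f a4 fd 19 62 39 a4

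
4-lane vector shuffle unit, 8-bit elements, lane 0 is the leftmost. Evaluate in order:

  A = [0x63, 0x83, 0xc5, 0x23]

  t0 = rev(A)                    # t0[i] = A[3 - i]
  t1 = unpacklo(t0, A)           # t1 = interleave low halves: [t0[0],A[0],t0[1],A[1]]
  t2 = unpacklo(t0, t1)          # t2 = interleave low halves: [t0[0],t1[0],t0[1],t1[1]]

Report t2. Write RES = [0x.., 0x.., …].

RES = [0x23, 0x23, 0xc5, 0x63]

t0 = [0x23, 0xc5, 0x83, 0x63]
t1 = [0x23, 0x63, 0xc5, 0x83]
t2 = [0x23, 0x23, 0xc5, 0x63]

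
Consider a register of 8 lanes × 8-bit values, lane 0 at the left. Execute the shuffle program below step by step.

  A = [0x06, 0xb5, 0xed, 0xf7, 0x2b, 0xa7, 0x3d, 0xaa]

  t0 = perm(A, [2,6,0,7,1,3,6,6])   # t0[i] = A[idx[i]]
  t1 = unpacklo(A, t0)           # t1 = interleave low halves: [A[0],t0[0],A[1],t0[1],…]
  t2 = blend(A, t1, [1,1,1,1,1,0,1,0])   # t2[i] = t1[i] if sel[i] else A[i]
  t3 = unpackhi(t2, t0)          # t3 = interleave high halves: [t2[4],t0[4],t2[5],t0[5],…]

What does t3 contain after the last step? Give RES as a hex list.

→ t0 |ed|3d|06|aa|b5|f7|3d|3d|
→ t1 |06|ed|b5|3d|ed|06|f7|aa|
→ t2 |06|ed|b5|3d|ed|a7|f7|aa|
→ t3 |ed|b5|a7|f7|f7|3d|aa|3d|

RES = [ 0xed  0xb5  0xa7  0xf7  0xf7  0x3d  0xaa  0x3d ]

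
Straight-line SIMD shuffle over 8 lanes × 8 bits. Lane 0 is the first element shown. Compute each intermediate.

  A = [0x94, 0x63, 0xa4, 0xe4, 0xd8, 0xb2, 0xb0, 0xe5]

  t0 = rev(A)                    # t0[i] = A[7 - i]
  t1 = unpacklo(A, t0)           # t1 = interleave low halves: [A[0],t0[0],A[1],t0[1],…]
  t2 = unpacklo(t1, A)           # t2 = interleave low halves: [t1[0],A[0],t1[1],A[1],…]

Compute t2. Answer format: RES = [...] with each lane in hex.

RES = [0x94, 0x94, 0xe5, 0x63, 0x63, 0xa4, 0xb0, 0xe4]

t0 = [0xe5, 0xb0, 0xb2, 0xd8, 0xe4, 0xa4, 0x63, 0x94]
t1 = [0x94, 0xe5, 0x63, 0xb0, 0xa4, 0xb2, 0xe4, 0xd8]
t2 = [0x94, 0x94, 0xe5, 0x63, 0x63, 0xa4, 0xb0, 0xe4]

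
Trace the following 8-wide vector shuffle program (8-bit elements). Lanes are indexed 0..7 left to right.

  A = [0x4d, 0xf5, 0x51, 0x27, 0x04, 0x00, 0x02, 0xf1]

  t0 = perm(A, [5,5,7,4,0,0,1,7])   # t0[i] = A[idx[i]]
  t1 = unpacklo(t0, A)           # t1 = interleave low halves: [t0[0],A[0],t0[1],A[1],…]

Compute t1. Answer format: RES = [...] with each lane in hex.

RES = [ 0x00  0x4d  0x00  0xf5  0xf1  0x51  0x04  0x27 ]

  t0: 00 00 f1 04 4d 4d f5 f1
  t1: 00 4d 00 f5 f1 51 04 27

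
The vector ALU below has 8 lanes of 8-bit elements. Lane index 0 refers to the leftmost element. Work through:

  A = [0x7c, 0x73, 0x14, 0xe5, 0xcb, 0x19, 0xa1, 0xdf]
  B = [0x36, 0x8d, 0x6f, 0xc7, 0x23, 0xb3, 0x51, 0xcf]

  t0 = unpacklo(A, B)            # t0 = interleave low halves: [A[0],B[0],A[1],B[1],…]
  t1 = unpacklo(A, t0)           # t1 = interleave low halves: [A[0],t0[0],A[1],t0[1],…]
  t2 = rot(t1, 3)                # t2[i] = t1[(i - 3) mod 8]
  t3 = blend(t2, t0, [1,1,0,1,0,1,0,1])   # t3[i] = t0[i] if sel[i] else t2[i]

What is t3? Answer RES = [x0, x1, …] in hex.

  t0: 7c 36 73 8d 14 6f e5 c7
  t1: 7c 7c 73 36 14 73 e5 8d
  t2: 73 e5 8d 7c 7c 73 36 14
  t3: 7c 36 8d 8d 7c 6f 36 c7

RES = [ 0x7c  0x36  0x8d  0x8d  0x7c  0x6f  0x36  0xc7 ]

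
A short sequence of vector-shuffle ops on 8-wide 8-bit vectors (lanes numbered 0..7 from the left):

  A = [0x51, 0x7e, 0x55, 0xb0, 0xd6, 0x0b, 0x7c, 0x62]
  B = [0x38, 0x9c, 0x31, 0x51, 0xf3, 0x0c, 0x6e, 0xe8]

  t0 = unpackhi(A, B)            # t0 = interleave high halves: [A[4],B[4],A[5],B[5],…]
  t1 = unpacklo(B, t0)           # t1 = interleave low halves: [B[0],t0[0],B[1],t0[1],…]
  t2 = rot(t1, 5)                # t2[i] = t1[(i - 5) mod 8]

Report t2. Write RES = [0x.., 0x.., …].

RES = [ 0xf3  0x31  0x0b  0x51  0x0c  0x38  0xd6  0x9c ]

→ t0 |d6|f3|0b|0c|7c|6e|62|e8|
→ t1 |38|d6|9c|f3|31|0b|51|0c|
→ t2 |f3|31|0b|51|0c|38|d6|9c|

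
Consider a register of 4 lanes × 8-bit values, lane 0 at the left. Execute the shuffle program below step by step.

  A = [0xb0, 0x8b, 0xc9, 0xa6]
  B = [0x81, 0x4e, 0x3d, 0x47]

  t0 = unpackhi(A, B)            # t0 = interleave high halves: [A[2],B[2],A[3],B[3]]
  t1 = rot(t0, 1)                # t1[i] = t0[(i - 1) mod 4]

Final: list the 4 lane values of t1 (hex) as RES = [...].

  t0: c9 3d a6 47
  t1: 47 c9 3d a6

RES = [ 0x47  0xc9  0x3d  0xa6 ]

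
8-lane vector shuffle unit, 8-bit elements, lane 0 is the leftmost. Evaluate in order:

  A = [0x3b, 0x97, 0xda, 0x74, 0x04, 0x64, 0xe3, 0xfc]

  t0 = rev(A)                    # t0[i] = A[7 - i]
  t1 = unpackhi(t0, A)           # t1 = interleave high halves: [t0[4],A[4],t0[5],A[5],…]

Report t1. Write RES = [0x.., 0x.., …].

→ t0 |fc|e3|64|04|74|da|97|3b|
→ t1 |74|04|da|64|97|e3|3b|fc|

RES = [0x74, 0x04, 0xda, 0x64, 0x97, 0xe3, 0x3b, 0xfc]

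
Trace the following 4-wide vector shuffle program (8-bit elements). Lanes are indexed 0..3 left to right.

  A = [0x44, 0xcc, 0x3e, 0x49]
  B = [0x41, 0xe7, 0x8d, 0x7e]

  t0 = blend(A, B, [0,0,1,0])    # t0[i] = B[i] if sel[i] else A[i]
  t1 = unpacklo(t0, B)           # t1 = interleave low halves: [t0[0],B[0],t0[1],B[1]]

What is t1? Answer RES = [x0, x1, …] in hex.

→ t0 |44|cc|8d|49|
→ t1 |44|41|cc|e7|

RES = [ 0x44  0x41  0xcc  0xe7 ]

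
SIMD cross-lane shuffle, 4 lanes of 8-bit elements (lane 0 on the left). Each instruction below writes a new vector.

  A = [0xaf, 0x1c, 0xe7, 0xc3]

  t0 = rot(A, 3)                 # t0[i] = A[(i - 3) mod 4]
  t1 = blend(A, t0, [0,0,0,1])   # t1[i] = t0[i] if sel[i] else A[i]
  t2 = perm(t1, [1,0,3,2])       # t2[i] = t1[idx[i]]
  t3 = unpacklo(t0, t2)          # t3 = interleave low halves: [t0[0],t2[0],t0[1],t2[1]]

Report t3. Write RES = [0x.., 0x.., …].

t0 = [0x1c, 0xe7, 0xc3, 0xaf]
t1 = [0xaf, 0x1c, 0xe7, 0xaf]
t2 = [0x1c, 0xaf, 0xaf, 0xe7]
t3 = [0x1c, 0x1c, 0xe7, 0xaf]

RES = [ 0x1c  0x1c  0xe7  0xaf ]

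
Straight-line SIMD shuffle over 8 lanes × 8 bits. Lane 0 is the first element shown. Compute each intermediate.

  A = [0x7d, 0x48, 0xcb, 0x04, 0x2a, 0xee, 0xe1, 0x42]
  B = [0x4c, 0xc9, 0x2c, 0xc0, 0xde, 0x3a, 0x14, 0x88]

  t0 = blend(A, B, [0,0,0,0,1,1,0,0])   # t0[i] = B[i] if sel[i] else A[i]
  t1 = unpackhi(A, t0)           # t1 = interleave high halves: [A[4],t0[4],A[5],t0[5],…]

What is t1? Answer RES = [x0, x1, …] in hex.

  t0: 7d 48 cb 04 de 3a e1 42
  t1: 2a de ee 3a e1 e1 42 42

RES = [ 0x2a  0xde  0xee  0x3a  0xe1  0xe1  0x42  0x42 ]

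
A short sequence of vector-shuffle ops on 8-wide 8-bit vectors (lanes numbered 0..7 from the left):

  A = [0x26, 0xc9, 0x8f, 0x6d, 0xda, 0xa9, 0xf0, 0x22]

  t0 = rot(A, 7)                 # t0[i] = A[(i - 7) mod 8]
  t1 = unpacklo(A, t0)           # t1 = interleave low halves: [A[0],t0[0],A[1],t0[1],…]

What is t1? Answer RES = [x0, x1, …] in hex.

→ t0 |c9|8f|6d|da|a9|f0|22|26|
→ t1 |26|c9|c9|8f|8f|6d|6d|da|

RES = [0x26, 0xc9, 0xc9, 0x8f, 0x8f, 0x6d, 0x6d, 0xda]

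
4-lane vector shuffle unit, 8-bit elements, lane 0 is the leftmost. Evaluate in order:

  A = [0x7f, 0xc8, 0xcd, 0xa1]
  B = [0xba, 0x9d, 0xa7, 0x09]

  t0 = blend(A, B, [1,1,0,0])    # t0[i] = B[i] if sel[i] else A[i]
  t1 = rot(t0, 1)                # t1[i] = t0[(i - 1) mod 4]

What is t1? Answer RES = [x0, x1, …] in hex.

→ t0 |ba|9d|cd|a1|
→ t1 |a1|ba|9d|cd|

RES = [ 0xa1  0xba  0x9d  0xcd ]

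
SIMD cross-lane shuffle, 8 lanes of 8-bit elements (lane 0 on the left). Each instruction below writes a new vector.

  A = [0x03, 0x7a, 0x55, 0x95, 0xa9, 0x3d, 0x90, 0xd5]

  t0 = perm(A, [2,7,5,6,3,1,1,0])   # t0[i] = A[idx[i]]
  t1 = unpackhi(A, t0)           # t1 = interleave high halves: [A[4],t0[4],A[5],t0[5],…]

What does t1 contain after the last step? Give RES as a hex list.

  t0: 55 d5 3d 90 95 7a 7a 03
  t1: a9 95 3d 7a 90 7a d5 03

RES = [0xa9, 0x95, 0x3d, 0x7a, 0x90, 0x7a, 0xd5, 0x03]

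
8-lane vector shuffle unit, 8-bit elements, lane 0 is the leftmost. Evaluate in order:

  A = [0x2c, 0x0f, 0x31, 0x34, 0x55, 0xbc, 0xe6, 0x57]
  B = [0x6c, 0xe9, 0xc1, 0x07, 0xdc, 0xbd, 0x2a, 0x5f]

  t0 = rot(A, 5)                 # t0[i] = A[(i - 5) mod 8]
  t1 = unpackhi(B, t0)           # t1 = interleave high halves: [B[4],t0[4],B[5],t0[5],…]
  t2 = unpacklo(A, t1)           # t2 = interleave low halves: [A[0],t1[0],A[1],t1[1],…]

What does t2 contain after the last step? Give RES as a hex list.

→ t0 |34|55|bc|e6|57|2c|0f|31|
→ t1 |dc|57|bd|2c|2a|0f|5f|31|
→ t2 |2c|dc|0f|57|31|bd|34|2c|

RES = [ 0x2c  0xdc  0x0f  0x57  0x31  0xbd  0x34  0x2c ]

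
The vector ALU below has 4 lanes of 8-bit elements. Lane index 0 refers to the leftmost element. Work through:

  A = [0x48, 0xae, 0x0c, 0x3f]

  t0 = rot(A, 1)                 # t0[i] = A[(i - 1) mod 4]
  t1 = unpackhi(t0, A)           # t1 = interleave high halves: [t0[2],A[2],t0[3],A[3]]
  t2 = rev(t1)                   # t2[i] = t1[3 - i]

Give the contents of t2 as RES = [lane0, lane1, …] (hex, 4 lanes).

  t0: 3f 48 ae 0c
  t1: ae 0c 0c 3f
  t2: 3f 0c 0c ae

RES = [ 0x3f  0x0c  0x0c  0xae ]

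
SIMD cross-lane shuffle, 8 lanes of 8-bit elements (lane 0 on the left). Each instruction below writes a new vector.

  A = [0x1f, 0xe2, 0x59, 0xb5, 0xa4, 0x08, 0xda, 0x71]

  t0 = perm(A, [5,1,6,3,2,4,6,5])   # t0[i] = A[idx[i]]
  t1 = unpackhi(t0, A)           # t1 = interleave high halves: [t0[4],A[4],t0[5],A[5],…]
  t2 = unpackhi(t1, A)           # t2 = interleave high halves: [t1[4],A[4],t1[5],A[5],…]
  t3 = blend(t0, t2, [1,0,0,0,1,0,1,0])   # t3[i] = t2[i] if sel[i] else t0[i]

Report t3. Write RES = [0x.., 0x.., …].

RES = [ 0xda  0xe2  0xda  0xb5  0x08  0xa4  0x71  0x08 ]

→ t0 |08|e2|da|b5|59|a4|da|08|
→ t1 |59|a4|a4|08|da|da|08|71|
→ t2 |da|a4|da|08|08|da|71|71|
→ t3 |da|e2|da|b5|08|a4|71|08|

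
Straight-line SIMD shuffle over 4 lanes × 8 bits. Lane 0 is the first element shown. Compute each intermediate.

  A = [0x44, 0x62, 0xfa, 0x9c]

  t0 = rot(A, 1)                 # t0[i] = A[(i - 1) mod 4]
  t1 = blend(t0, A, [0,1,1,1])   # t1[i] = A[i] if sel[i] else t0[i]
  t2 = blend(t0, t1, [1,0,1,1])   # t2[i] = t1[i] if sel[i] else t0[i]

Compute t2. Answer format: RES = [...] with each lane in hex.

t0 = [0x9c, 0x44, 0x62, 0xfa]
t1 = [0x9c, 0x62, 0xfa, 0x9c]
t2 = [0x9c, 0x44, 0xfa, 0x9c]

RES = [ 0x9c  0x44  0xfa  0x9c ]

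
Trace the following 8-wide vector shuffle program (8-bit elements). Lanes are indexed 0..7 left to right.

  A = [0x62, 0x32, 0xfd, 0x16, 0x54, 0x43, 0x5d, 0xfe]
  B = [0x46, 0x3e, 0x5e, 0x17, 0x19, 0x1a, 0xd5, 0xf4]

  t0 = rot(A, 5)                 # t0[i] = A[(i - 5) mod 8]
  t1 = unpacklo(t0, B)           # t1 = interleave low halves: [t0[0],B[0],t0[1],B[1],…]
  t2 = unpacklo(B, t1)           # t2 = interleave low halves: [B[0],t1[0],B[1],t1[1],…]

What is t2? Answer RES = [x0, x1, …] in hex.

RES = [0x46, 0x16, 0x3e, 0x46, 0x5e, 0x54, 0x17, 0x3e]

t0 = [0x16, 0x54, 0x43, 0x5d, 0xfe, 0x62, 0x32, 0xfd]
t1 = [0x16, 0x46, 0x54, 0x3e, 0x43, 0x5e, 0x5d, 0x17]
t2 = [0x46, 0x16, 0x3e, 0x46, 0x5e, 0x54, 0x17, 0x3e]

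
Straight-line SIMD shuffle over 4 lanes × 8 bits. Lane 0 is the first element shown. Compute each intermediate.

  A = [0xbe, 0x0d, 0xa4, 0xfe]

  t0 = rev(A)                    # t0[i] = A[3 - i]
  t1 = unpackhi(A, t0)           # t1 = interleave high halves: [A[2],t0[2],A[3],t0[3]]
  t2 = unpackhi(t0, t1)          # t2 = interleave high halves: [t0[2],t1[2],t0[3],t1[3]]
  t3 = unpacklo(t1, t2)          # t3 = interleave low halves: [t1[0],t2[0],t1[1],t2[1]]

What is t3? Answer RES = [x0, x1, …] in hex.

RES = [0xa4, 0x0d, 0x0d, 0xfe]

t0 = [0xfe, 0xa4, 0x0d, 0xbe]
t1 = [0xa4, 0x0d, 0xfe, 0xbe]
t2 = [0x0d, 0xfe, 0xbe, 0xbe]
t3 = [0xa4, 0x0d, 0x0d, 0xfe]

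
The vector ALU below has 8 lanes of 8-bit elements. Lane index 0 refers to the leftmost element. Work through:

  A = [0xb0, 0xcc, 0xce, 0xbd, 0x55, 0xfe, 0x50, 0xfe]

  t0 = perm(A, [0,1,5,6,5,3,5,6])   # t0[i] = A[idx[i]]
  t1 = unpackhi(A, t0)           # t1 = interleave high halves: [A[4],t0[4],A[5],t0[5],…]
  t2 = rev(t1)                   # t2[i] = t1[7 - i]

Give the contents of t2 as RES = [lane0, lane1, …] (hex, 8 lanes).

RES = [0x50, 0xfe, 0xfe, 0x50, 0xbd, 0xfe, 0xfe, 0x55]

t0 = [0xb0, 0xcc, 0xfe, 0x50, 0xfe, 0xbd, 0xfe, 0x50]
t1 = [0x55, 0xfe, 0xfe, 0xbd, 0x50, 0xfe, 0xfe, 0x50]
t2 = [0x50, 0xfe, 0xfe, 0x50, 0xbd, 0xfe, 0xfe, 0x55]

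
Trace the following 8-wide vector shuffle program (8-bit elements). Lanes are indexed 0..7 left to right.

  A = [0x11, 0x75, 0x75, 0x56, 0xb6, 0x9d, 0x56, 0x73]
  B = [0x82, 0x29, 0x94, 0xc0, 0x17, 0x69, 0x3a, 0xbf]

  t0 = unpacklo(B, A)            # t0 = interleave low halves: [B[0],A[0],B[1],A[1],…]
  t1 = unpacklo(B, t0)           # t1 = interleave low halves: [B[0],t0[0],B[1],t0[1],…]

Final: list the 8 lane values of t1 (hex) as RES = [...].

RES = [ 0x82  0x82  0x29  0x11  0x94  0x29  0xc0  0x75 ]

  t0: 82 11 29 75 94 75 c0 56
  t1: 82 82 29 11 94 29 c0 75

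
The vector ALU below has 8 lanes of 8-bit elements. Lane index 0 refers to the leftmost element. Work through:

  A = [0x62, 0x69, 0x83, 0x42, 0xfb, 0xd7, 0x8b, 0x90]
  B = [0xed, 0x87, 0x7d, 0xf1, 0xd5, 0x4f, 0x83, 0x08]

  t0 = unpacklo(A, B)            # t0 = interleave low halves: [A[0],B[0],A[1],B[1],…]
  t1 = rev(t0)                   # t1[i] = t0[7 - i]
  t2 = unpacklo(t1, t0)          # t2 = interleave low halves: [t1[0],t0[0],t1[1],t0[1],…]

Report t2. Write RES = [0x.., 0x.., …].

t0 = [0x62, 0xed, 0x69, 0x87, 0x83, 0x7d, 0x42, 0xf1]
t1 = [0xf1, 0x42, 0x7d, 0x83, 0x87, 0x69, 0xed, 0x62]
t2 = [0xf1, 0x62, 0x42, 0xed, 0x7d, 0x69, 0x83, 0x87]

RES = [0xf1, 0x62, 0x42, 0xed, 0x7d, 0x69, 0x83, 0x87]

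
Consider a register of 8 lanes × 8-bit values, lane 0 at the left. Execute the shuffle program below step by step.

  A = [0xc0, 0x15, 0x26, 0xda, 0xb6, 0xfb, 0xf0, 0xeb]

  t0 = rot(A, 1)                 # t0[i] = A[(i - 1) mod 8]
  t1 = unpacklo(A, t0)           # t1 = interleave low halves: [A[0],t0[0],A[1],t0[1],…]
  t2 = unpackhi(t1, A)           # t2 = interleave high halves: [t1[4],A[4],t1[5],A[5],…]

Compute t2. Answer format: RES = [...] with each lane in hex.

t0 = [0xeb, 0xc0, 0x15, 0x26, 0xda, 0xb6, 0xfb, 0xf0]
t1 = [0xc0, 0xeb, 0x15, 0xc0, 0x26, 0x15, 0xda, 0x26]
t2 = [0x26, 0xb6, 0x15, 0xfb, 0xda, 0xf0, 0x26, 0xeb]

RES = [ 0x26  0xb6  0x15  0xfb  0xda  0xf0  0x26  0xeb ]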